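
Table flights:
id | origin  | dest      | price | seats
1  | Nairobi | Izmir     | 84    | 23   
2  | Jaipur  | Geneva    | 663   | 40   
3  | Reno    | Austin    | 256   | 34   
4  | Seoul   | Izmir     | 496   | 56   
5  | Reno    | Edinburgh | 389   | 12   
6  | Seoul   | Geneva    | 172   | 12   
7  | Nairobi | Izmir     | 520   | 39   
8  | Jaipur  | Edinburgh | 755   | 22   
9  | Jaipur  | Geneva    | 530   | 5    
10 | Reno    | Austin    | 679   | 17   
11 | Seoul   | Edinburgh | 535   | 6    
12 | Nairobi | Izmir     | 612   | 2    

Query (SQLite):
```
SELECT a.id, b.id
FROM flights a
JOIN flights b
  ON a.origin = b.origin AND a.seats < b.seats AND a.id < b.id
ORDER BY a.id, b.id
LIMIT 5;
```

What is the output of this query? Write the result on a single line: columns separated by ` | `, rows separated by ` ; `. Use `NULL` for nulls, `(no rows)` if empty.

Pairs (a,b) with same origin, a.seats < b.seats, a.id < b.id.
origin groups: Jaipur:{2,8,9} Nairobi:{1,7,12} Reno:{3,5,10} Seoul:{4,6,11}
Ordered by (a.id, b.id); first 5.

1 | 7 ; 5 | 10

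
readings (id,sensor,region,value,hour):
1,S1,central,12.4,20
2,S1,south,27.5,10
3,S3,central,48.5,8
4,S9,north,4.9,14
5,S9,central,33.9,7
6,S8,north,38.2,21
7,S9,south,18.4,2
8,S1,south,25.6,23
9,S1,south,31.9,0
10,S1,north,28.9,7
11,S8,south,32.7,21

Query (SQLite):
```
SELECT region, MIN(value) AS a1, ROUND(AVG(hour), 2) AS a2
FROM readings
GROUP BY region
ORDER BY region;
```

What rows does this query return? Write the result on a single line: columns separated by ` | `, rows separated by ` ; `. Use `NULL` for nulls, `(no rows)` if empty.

central | 12.4 | 11.67 ; north | 4.9 | 14 ; south | 18.4 | 11.2

Group readings by region.
Per group compute: MIN(value), ROUND(AVG(hour), 2).
  central: ids {1, 3, 5} → MIN(value)=12.4, ROUND(AVG(hour), 2)=11.67
  north: ids {4, 6, 10} → MIN(value)=4.9, ROUND(AVG(hour), 2)=14
  south: ids {2, 7, 8, 9, 11} → MIN(value)=18.4, ROUND(AVG(hour), 2)=11.2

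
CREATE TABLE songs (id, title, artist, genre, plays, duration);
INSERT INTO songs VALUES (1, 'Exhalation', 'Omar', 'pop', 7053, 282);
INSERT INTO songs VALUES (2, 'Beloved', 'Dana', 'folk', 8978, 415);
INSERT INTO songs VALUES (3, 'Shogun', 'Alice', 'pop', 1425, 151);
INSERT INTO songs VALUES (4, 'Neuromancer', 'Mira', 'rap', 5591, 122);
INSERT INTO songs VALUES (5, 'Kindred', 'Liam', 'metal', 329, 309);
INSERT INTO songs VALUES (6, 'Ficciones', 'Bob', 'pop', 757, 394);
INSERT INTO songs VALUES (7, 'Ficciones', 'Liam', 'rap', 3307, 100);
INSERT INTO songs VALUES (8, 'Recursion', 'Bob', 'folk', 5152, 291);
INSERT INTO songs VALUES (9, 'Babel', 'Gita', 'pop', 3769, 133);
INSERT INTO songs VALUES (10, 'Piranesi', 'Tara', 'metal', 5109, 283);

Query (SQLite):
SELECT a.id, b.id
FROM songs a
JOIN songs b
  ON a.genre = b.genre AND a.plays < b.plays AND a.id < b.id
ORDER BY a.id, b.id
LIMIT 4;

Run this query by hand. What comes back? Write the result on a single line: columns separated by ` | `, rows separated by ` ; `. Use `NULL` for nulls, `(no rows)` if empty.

Pairs (a,b) with same genre, a.plays < b.plays, a.id < b.id.
genre groups: folk:{2,8} metal:{5,10} pop:{1,3,6,9} rap:{4,7}
Ordered by (a.id, b.id); first 4.

3 | 9 ; 5 | 10 ; 6 | 9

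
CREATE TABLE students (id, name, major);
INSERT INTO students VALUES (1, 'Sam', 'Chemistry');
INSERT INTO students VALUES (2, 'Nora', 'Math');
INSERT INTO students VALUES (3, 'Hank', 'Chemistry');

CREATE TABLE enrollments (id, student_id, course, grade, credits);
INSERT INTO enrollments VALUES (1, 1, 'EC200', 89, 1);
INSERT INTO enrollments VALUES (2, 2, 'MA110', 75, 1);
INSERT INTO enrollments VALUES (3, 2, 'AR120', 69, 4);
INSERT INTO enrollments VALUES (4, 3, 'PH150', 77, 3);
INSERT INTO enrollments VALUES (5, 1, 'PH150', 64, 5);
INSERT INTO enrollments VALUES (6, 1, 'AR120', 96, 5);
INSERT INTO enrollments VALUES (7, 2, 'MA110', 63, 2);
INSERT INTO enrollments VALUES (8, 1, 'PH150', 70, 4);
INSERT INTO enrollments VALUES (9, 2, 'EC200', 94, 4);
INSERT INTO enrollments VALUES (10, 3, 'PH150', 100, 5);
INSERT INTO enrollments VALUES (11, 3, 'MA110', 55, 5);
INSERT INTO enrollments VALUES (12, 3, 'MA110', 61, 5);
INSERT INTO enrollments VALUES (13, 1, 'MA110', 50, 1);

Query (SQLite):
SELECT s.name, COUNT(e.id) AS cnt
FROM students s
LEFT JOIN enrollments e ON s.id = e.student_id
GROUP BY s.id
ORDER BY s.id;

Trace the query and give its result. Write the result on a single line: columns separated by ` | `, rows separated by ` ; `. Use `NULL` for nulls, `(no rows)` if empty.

LEFT JOIN keeps every students row; unmatched ones get NULL for enrollments columns.
Group by students.id and compute COUNT(e.id). COUNT(col) of an all-NULL group is 0.
  1: ids {1, 5, 6, 8, 13} → COUNT(e.id)=5
  2: ids {2, 3, 7, 9} → COUNT(e.id)=4
  3: ids {4, 10, 11, 12} → COUNT(e.id)=4

Sam | 5 ; Nora | 4 ; Hank | 4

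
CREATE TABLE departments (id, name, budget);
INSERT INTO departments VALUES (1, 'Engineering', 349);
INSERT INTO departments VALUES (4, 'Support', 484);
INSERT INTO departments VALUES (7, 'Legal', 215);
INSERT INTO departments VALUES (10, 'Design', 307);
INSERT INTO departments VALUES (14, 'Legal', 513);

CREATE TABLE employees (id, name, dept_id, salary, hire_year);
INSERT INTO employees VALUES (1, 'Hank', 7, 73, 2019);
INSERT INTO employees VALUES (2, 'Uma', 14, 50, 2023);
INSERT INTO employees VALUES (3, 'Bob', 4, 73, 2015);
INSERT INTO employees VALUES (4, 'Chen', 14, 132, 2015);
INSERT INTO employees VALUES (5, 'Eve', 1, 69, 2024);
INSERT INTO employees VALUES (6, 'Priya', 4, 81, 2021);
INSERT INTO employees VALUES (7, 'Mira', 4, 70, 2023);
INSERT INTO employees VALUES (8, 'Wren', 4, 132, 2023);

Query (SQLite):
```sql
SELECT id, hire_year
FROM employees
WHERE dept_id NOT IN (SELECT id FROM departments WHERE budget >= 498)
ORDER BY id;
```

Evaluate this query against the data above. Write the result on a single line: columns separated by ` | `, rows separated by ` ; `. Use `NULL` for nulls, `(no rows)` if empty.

Inner query: departments.id where budget >= 498.
Outer: keep employees rows whose dept_id is not in that set.
Inner query → {14}

1 | 2019 ; 3 | 2015 ; 5 | 2024 ; 6 | 2021 ; 7 | 2023 ; 8 | 2023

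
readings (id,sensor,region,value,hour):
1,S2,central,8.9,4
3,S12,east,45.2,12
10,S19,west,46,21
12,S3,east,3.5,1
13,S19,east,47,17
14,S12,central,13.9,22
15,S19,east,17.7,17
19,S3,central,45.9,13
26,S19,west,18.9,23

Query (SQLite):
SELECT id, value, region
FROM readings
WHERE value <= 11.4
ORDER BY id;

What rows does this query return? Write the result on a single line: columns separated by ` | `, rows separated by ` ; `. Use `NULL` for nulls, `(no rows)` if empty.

1 | 8.9 | central ; 12 | 3.5 | east

value <= 11.4: ids {1, 12}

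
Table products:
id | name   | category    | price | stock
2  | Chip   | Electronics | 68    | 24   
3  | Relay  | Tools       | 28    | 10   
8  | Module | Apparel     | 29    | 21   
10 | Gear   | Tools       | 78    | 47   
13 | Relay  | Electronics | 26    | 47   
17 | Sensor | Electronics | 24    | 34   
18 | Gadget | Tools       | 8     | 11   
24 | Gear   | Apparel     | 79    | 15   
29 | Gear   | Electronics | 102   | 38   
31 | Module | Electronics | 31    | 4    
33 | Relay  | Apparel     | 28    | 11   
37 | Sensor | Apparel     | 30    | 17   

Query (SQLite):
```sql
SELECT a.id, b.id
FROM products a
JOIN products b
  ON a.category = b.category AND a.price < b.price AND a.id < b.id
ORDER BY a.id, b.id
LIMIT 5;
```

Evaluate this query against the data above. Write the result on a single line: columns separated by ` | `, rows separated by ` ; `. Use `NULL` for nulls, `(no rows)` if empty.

2 | 29 ; 3 | 10 ; 8 | 24 ; 8 | 37 ; 13 | 29

Pairs (a,b) with same category, a.price < b.price, a.id < b.id.
category groups: Apparel:{8,24,33,37} Electronics:{2,13,17,29,31} Tools:{3,10,18}
Ordered by (a.id, b.id); first 5.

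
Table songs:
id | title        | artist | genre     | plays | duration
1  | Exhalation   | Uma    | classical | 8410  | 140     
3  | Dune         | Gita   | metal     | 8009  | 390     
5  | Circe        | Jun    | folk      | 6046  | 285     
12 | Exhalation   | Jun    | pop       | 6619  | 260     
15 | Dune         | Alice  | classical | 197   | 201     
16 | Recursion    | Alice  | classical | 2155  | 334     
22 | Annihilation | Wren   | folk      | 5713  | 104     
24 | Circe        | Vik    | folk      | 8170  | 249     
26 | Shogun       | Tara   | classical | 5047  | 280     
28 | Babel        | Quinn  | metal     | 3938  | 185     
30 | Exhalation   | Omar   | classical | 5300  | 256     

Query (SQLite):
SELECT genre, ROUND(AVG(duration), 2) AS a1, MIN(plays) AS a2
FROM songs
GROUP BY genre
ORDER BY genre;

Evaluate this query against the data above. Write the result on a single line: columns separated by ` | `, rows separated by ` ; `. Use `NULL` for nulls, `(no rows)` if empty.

classical | 242.2 | 197 ; folk | 212.67 | 5713 ; metal | 287.5 | 3938 ; pop | 260 | 6619

Group songs by genre.
Per group compute: ROUND(AVG(duration), 2), MIN(plays).
  classical: ids {1, 15, 16, 26, 30} → ROUND(AVG(duration), 2)=242.2, MIN(plays)=197
  folk: ids {5, 22, 24} → ROUND(AVG(duration), 2)=212.67, MIN(plays)=5713
  metal: ids {3, 28} → ROUND(AVG(duration), 2)=287.5, MIN(plays)=3938
  pop: ids {12} → ROUND(AVG(duration), 2)=260, MIN(plays)=6619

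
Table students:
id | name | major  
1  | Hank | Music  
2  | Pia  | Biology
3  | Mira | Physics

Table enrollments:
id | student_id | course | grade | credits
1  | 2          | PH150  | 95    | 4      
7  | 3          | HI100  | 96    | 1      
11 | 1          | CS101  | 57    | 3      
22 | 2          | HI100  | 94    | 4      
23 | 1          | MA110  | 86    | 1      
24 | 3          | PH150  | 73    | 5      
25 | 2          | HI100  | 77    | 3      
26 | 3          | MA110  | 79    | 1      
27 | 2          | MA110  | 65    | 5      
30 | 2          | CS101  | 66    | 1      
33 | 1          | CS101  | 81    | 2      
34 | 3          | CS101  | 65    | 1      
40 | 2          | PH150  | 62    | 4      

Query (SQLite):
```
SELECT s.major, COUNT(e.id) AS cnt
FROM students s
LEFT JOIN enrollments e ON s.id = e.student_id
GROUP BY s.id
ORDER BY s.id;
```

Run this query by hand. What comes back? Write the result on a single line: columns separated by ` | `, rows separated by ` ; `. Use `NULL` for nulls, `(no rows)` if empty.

Music | 3 ; Biology | 6 ; Physics | 4

LEFT JOIN keeps every students row; unmatched ones get NULL for enrollments columns.
Group by students.id and compute COUNT(e.id). COUNT(col) of an all-NULL group is 0.
  1: ids {11, 23, 33} → COUNT(e.id)=3
  2: ids {1, 22, 25, 27, 30, 40} → COUNT(e.id)=6
  3: ids {7, 24, 26, 34} → COUNT(e.id)=4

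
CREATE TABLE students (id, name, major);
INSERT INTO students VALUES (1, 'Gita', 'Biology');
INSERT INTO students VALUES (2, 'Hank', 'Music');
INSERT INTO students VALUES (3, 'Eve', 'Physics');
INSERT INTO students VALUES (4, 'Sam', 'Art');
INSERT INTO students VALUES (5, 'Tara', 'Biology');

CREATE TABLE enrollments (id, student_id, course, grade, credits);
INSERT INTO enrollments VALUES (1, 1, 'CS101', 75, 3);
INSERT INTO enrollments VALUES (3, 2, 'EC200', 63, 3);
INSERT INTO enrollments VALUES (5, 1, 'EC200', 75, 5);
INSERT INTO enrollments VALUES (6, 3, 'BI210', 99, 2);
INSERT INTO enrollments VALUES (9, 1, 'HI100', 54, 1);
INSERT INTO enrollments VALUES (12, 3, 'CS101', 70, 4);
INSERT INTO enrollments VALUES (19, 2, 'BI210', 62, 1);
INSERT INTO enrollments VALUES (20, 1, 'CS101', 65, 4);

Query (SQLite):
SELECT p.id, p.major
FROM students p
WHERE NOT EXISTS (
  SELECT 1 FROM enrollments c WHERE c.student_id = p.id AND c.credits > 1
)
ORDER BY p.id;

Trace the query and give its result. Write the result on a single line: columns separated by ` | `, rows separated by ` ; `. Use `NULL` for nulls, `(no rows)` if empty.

4 | Art ; 5 | Biology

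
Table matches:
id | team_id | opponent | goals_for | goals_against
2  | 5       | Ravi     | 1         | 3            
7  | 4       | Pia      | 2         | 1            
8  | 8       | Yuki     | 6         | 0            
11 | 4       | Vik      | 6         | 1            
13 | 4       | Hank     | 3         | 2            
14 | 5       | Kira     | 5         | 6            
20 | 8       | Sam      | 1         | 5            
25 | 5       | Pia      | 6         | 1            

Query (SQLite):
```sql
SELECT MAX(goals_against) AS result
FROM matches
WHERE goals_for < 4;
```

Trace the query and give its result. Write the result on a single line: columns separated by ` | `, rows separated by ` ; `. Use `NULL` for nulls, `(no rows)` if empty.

Rows where goals_for < 4 → goals_against values: [3, 1, 2, 5].
MAX of non-NULL values = 5.

5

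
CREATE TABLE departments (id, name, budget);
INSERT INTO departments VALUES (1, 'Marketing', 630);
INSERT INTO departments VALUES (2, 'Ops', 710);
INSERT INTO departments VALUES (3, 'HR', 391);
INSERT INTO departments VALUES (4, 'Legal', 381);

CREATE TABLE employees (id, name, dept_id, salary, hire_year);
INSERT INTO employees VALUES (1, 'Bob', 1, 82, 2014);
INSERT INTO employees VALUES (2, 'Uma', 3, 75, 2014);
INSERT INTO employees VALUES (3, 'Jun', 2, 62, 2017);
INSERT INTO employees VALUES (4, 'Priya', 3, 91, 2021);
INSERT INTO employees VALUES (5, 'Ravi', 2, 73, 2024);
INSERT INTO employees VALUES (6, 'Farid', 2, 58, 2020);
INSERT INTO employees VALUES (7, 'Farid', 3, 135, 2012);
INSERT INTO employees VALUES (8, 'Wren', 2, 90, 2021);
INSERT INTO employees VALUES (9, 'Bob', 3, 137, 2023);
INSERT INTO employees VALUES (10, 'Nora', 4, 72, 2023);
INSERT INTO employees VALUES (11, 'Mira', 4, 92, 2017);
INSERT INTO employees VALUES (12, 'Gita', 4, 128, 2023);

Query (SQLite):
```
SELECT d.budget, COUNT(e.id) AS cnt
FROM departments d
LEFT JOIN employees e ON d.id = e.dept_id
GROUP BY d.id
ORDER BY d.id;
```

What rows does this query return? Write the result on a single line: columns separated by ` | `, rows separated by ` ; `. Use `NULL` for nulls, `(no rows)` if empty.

LEFT JOIN keeps every departments row; unmatched ones get NULL for employees columns.
Group by departments.id and compute COUNT(e.id). COUNT(col) of an all-NULL group is 0.
  1: ids {1} → COUNT(e.id)=1
  2: ids {3, 5, 6, 8} → COUNT(e.id)=4
  3: ids {2, 4, 7, 9} → COUNT(e.id)=4
  4: ids {10, 11, 12} → COUNT(e.id)=3

630 | 1 ; 710 | 4 ; 391 | 4 ; 381 | 3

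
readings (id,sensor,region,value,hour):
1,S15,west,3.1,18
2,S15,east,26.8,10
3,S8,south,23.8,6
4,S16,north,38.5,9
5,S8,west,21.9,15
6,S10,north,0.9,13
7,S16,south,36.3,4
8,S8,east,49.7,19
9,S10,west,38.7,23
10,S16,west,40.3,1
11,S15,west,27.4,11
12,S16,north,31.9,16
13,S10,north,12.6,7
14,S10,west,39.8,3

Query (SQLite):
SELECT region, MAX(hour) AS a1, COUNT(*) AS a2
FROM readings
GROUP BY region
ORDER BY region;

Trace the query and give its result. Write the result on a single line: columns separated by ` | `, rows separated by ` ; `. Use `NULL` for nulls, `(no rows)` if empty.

east | 19 | 2 ; north | 16 | 4 ; south | 6 | 2 ; west | 23 | 6

Group readings by region.
Per group compute: MAX(hour), COUNT(*).
  east: ids {2, 8} → MAX(hour)=19, COUNT(*)=2
  north: ids {4, 6, 12, 13} → MAX(hour)=16, COUNT(*)=4
  south: ids {3, 7} → MAX(hour)=6, COUNT(*)=2
  west: ids {1, 5, 9, 10, 11, 14} → MAX(hour)=23, COUNT(*)=6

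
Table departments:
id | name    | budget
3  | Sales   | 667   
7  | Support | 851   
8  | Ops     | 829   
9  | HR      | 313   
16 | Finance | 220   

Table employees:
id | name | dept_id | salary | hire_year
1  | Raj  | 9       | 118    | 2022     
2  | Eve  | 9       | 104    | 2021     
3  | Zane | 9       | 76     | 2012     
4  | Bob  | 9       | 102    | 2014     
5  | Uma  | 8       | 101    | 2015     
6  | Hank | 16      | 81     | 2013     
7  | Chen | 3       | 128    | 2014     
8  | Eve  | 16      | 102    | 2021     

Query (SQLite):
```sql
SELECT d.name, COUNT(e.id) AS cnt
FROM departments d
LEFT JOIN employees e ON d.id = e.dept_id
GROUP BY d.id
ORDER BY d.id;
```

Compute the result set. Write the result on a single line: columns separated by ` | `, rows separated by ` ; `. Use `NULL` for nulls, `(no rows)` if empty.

Sales | 1 ; Support | 0 ; Ops | 1 ; HR | 4 ; Finance | 2

LEFT JOIN keeps every departments row; unmatched ones get NULL for employees columns.
Group by departments.id and compute COUNT(e.id). COUNT(col) of an all-NULL group is 0.
  3: ids {7} → COUNT(e.id)=1
  7: ids {—} → COUNT(e.id)=0
  8: ids {5} → COUNT(e.id)=1
  9: ids {1, 2, 3, 4} → COUNT(e.id)=4
  16: ids {6, 8} → COUNT(e.id)=2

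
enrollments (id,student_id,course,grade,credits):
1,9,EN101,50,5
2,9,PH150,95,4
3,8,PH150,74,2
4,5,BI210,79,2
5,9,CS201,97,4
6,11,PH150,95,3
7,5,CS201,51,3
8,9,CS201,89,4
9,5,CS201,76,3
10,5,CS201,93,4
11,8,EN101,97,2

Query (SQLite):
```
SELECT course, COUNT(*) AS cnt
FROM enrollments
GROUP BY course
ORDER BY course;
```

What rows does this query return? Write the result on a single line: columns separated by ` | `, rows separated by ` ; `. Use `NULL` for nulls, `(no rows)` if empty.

Partition enrollments by course; compute COUNT(*) within each group.
  BI210: ids {4} → COUNT(*)=1
  CS201: ids {5, 7, 8, 9, 10} → COUNT(*)=5
  EN101: ids {1, 11} → COUNT(*)=2
  PH150: ids {2, 3, 6} → COUNT(*)=3

BI210 | 1 ; CS201 | 5 ; EN101 | 2 ; PH150 | 3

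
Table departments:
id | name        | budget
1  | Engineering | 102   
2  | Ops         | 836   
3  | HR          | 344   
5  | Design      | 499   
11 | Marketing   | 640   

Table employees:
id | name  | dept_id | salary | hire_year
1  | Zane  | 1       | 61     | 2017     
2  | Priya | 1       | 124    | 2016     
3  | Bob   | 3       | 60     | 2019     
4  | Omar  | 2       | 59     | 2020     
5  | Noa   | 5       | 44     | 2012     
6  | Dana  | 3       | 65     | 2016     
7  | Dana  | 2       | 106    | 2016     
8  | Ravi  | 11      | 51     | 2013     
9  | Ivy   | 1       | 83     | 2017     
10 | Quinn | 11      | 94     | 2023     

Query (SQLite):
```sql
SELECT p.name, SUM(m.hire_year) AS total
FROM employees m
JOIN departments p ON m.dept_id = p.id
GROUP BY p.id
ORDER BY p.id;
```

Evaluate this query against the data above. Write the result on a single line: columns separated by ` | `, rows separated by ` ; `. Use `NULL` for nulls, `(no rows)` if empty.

Engineering | 6050 ; Ops | 4036 ; HR | 4035 ; Design | 2012 ; Marketing | 4036

Join each employees row to its departments via dept_id.
Group joined rows by departments.id; compute SUM(m.hire_year) per group.
  1: ids {1, 2, 9} → SUM(m.hire_year)=6050
  2: ids {4, 7} → SUM(m.hire_year)=4036
  3: ids {3, 6} → SUM(m.hire_year)=4035
  5: ids {5} → SUM(m.hire_year)=2012
  11: ids {8, 10} → SUM(m.hire_year)=4036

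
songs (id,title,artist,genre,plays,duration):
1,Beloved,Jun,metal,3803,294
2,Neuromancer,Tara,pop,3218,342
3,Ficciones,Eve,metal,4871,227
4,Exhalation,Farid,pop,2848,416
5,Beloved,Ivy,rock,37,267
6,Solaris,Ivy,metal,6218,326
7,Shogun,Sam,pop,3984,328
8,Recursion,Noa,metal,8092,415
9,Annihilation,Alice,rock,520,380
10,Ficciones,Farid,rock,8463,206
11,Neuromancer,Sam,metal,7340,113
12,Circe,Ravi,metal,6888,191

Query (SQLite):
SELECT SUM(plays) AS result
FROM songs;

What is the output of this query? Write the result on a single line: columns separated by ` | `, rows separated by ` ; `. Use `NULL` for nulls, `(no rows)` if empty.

All plays values: [3803, 3218, 4871, 2848, 37, 6218, 3984, 8092, 520, 8463, 7340, 6888].
SUM of non-NULL values = 56282.

56282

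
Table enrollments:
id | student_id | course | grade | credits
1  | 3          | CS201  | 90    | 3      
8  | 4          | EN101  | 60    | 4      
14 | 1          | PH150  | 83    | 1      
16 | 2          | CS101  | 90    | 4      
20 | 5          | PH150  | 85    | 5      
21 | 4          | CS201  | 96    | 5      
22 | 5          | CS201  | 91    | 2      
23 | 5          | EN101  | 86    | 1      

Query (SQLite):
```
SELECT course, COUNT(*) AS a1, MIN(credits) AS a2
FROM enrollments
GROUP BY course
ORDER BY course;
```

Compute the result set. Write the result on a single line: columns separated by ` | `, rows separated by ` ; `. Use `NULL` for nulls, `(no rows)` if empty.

CS101 | 1 | 4 ; CS201 | 3 | 2 ; EN101 | 2 | 1 ; PH150 | 2 | 1

Group enrollments by course.
Per group compute: COUNT(*), MIN(credits).
  CS101: ids {16} → COUNT(*)=1, MIN(credits)=4
  CS201: ids {1, 21, 22} → COUNT(*)=3, MIN(credits)=2
  EN101: ids {8, 23} → COUNT(*)=2, MIN(credits)=1
  PH150: ids {14, 20} → COUNT(*)=2, MIN(credits)=1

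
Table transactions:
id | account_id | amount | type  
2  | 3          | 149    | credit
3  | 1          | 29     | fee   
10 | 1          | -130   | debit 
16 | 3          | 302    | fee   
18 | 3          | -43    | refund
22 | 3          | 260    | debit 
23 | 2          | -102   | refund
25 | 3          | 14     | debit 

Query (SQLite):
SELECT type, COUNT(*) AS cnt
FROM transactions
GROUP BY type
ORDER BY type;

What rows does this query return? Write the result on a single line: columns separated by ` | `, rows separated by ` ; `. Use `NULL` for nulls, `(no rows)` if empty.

credit | 1 ; debit | 3 ; fee | 2 ; refund | 2

Partition transactions by type; compute COUNT(*) within each group.
  credit: ids {2} → COUNT(*)=1
  debit: ids {10, 22, 25} → COUNT(*)=3
  fee: ids {3, 16} → COUNT(*)=2
  refund: ids {18, 23} → COUNT(*)=2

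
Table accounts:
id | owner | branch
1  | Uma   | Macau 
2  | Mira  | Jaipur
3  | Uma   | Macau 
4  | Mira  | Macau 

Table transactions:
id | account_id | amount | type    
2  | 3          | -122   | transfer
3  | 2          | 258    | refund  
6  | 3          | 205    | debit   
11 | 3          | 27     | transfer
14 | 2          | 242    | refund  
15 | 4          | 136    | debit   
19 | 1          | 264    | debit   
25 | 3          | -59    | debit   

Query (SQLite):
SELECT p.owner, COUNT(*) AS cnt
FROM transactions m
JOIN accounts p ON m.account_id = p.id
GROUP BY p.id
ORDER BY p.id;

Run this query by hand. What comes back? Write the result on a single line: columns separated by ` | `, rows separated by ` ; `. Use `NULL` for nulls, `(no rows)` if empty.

Join each transactions row to its accounts via account_id.
Group joined rows by accounts.id; compute COUNT(*) per group.
  1: ids {19} → COUNT(*)=1
  2: ids {3, 14} → COUNT(*)=2
  3: ids {2, 6, 11, 25} → COUNT(*)=4
  4: ids {15} → COUNT(*)=1

Uma | 1 ; Mira | 2 ; Uma | 4 ; Mira | 1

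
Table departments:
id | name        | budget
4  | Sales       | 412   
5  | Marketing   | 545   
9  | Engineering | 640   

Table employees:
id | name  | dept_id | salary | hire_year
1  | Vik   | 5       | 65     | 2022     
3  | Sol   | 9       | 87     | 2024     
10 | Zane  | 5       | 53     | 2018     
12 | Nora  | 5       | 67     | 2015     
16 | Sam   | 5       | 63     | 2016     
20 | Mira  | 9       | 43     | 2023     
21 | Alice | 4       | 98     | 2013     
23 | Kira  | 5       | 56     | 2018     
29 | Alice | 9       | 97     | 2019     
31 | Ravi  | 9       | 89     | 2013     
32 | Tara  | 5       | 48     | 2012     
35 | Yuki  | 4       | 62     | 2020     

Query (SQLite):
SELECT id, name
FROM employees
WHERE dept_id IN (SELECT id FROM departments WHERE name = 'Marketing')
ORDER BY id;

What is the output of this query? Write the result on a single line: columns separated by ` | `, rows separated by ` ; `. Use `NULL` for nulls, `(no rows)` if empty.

1 | Vik ; 10 | Zane ; 12 | Nora ; 16 | Sam ; 23 | Kira ; 32 | Tara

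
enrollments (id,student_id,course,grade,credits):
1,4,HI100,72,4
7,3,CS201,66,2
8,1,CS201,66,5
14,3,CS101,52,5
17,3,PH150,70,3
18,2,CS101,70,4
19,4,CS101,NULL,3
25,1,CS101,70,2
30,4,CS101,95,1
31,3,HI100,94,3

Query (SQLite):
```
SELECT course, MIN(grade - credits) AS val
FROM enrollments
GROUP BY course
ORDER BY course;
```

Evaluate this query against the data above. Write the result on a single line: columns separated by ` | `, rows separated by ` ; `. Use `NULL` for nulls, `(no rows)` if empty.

For each row compute grade - credits.
Group by course; take MIN of the expression per group.
  CS101: ids {14, 18, 19, 25, 30} → MIN(grade - credits)=47
  CS201: ids {7, 8} → MIN(grade - credits)=61
  HI100: ids {1, 31} → MIN(grade - credits)=68
  PH150: ids {17} → MIN(grade - credits)=67

CS101 | 47 ; CS201 | 61 ; HI100 | 68 ; PH150 | 67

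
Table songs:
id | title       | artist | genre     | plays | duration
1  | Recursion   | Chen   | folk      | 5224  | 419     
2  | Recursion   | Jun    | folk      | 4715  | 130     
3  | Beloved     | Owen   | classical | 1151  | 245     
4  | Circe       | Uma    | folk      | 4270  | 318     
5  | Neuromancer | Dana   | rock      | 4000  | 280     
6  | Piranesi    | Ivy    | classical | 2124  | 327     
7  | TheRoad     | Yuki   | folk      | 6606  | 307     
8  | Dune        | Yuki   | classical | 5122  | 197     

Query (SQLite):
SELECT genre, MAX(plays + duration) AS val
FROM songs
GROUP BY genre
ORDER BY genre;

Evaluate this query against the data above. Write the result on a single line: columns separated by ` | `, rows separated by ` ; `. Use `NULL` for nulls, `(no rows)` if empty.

For each row compute plays + duration.
Group by genre; take MAX of the expression per group.
  classical: ids {3, 6, 8} → MAX(plays + duration)=5319
  folk: ids {1, 2, 4, 7} → MAX(plays + duration)=6913
  rock: ids {5} → MAX(plays + duration)=4280

classical | 5319 ; folk | 6913 ; rock | 4280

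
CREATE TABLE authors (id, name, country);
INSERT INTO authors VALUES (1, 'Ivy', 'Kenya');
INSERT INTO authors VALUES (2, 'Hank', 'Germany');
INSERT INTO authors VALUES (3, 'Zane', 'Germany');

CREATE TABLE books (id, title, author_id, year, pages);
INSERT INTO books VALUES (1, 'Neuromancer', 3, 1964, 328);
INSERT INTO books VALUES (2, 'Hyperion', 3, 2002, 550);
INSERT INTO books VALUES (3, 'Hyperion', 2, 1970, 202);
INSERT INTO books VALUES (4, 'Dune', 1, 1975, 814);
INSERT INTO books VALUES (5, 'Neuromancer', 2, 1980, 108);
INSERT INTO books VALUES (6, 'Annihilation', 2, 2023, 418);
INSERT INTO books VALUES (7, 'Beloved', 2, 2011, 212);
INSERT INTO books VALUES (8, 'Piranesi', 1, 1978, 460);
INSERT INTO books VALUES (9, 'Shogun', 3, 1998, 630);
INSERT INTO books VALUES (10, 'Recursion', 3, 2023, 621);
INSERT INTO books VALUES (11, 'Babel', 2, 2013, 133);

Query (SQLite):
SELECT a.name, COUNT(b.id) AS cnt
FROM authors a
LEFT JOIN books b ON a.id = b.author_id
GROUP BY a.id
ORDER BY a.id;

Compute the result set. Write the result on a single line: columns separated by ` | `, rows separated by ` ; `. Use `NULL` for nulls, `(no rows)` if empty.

Ivy | 2 ; Hank | 5 ; Zane | 4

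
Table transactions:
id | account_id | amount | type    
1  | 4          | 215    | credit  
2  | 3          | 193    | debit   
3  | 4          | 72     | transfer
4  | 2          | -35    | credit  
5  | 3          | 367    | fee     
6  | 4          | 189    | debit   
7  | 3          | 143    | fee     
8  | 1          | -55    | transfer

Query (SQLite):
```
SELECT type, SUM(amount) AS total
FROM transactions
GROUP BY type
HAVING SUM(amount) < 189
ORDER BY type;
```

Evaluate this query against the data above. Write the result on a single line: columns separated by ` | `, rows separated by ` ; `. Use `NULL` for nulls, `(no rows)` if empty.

credit | 180 ; transfer | 17

Partition transactions by type; compute SUM(amount) within each group.
HAVING: keep groups where SUM(amount) < 189.
  credit: ids {1, 4} → SUM(amount)=180
  debit: ids {2, 6} → SUM(amount)=382
  fee: ids {5, 7} → SUM(amount)=510
  transfer: ids {3, 8} → SUM(amount)=17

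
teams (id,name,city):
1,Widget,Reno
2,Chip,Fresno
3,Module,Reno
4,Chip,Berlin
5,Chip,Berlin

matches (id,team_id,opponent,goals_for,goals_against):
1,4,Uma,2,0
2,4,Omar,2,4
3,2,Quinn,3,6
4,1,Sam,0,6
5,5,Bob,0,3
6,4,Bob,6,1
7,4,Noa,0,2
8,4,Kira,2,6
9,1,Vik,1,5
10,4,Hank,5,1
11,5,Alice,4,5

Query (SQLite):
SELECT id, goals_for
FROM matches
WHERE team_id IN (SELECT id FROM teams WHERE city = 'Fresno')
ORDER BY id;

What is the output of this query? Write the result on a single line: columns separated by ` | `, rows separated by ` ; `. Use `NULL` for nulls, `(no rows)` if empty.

3 | 3

Inner query: teams.id where city = 'Fresno'.
Outer: keep matches rows whose team_id is in that set.
Inner query → {2}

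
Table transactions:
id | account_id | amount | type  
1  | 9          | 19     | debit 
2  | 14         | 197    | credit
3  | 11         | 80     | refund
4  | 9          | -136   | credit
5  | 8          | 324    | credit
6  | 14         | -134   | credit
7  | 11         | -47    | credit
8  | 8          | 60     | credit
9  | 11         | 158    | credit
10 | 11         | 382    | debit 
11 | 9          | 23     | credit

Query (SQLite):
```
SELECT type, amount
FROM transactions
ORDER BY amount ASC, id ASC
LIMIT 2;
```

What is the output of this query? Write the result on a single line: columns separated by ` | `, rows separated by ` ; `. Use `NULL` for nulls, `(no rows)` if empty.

Sort by amount asc, tiebreak id asc: (-136, id=4), (-134, id=6), (-47, id=7), (19, id=1), (23, id=11) …. Take first 2.

credit | -136 ; credit | -134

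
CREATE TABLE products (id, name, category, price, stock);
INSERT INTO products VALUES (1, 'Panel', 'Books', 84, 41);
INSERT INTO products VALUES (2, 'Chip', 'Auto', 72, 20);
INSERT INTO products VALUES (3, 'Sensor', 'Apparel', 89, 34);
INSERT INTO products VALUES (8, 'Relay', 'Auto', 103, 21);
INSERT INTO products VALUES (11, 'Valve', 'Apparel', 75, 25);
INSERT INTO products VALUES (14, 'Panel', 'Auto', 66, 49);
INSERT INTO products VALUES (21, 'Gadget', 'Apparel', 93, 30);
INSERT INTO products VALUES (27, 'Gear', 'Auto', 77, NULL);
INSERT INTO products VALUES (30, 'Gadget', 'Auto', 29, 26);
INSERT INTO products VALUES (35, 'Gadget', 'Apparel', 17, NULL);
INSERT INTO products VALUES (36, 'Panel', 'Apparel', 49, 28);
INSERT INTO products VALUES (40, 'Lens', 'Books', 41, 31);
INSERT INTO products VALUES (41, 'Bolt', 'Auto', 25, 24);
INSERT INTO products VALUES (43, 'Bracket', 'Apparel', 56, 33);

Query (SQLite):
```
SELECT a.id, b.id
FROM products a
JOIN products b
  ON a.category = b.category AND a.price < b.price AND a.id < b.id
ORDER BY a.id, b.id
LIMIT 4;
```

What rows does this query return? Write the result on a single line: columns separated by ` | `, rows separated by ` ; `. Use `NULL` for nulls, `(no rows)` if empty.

Pairs (a,b) with same category, a.price < b.price, a.id < b.id.
category groups: Apparel:{3,11,21,35,36,43} Auto:{2,8,14,27,30,41} Books:{1,40}
Ordered by (a.id, b.id); first 4.

2 | 8 ; 2 | 27 ; 3 | 21 ; 11 | 21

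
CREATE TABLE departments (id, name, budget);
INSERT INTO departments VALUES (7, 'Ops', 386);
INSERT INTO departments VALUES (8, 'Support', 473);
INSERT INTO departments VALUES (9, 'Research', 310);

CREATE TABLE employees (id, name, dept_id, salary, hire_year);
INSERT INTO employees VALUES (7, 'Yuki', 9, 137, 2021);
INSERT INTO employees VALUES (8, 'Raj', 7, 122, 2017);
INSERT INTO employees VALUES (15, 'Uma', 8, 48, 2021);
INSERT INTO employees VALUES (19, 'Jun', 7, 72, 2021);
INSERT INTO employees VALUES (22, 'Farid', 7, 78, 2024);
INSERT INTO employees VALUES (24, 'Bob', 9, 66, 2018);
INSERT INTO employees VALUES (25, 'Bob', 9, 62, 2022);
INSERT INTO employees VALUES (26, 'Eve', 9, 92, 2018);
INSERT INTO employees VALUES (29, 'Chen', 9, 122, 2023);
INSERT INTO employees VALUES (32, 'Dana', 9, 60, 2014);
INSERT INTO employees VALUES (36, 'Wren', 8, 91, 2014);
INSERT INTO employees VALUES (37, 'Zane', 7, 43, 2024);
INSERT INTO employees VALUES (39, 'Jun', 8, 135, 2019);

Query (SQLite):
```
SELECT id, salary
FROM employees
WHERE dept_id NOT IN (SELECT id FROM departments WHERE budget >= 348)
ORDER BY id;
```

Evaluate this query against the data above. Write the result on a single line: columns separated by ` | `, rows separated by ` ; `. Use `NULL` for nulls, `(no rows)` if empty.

Inner query: departments.id where budget >= 348.
Outer: keep employees rows whose dept_id is not in that set.
Inner query → {7, 8}

7 | 137 ; 24 | 66 ; 25 | 62 ; 26 | 92 ; 29 | 122 ; 32 | 60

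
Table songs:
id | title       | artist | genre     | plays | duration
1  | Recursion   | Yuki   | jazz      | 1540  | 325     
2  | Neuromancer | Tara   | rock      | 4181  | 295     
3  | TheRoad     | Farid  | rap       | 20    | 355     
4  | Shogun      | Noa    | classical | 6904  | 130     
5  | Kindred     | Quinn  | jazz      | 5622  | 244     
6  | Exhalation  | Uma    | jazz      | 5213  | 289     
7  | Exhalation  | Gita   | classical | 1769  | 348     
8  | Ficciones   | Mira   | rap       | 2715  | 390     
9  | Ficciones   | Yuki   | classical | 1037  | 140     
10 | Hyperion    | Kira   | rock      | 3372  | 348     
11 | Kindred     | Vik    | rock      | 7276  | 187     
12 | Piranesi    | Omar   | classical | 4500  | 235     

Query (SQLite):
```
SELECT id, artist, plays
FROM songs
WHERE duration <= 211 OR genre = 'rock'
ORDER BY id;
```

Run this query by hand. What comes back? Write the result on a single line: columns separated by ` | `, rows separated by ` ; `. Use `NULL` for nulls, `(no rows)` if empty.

duration <= 211: ids {4, 9, 11}
genre = 'rock': ids {2, 10, 11}
Combine with OR.

2 | Tara | 4181 ; 4 | Noa | 6904 ; 9 | Yuki | 1037 ; 10 | Kira | 3372 ; 11 | Vik | 7276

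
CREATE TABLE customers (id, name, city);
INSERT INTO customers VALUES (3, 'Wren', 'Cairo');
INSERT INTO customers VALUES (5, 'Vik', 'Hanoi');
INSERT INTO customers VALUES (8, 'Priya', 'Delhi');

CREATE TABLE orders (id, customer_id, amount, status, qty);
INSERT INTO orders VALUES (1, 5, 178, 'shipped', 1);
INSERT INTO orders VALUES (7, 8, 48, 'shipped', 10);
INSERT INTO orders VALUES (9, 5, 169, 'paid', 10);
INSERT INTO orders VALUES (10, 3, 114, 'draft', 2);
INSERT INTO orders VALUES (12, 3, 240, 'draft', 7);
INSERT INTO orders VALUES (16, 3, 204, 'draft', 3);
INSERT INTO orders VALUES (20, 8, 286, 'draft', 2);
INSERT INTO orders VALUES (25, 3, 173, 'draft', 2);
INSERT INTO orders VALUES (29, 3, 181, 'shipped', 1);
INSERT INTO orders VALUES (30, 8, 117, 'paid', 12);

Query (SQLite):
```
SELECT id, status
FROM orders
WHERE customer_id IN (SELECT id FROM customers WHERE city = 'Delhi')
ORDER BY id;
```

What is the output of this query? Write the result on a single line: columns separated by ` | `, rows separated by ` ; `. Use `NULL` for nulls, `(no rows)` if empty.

7 | shipped ; 20 | draft ; 30 | paid

Inner query: customers.id where city = 'Delhi'.
Outer: keep orders rows whose customer_id is in that set.
Inner query → {8}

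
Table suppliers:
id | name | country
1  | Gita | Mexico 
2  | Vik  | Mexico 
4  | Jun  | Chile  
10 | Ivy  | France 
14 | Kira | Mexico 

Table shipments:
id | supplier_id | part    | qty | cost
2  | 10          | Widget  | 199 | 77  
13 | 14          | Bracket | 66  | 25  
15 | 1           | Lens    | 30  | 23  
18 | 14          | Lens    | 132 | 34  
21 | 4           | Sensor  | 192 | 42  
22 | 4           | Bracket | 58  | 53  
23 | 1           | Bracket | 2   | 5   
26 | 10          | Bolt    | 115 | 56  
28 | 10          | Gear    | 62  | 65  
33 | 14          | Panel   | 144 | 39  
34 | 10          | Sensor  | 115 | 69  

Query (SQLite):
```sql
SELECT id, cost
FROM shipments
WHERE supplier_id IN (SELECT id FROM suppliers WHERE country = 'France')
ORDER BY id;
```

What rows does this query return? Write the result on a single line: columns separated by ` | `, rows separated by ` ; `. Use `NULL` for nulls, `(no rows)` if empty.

Inner query: suppliers.id where country = 'France'.
Outer: keep shipments rows whose supplier_id is in that set.
Inner query → {10}

2 | 77 ; 26 | 56 ; 28 | 65 ; 34 | 69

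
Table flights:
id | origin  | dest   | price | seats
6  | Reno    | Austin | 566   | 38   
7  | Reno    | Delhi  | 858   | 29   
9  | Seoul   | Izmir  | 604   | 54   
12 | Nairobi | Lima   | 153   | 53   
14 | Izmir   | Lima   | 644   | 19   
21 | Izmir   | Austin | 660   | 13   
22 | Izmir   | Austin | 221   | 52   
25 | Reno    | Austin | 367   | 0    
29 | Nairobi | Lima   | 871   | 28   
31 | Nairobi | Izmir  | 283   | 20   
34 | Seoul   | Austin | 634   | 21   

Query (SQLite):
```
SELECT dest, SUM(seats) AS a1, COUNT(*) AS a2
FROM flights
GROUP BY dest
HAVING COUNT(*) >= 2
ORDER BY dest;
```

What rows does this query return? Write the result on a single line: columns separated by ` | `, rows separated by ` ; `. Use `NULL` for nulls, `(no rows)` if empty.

Group flights by dest.
Per group compute: SUM(seats), COUNT(*).
HAVING: drop groups with fewer than 2 rows.
  Austin: ids {6, 21, 22, 25, 34} → SUM(seats)=124, COUNT(*)=5
  Delhi: ids {7} → SUM(seats)=29, COUNT(*)=1
  Izmir: ids {9, 31} → SUM(seats)=74, COUNT(*)=2
  Lima: ids {12, 14, 29} → SUM(seats)=100, COUNT(*)=3

Austin | 124 | 5 ; Izmir | 74 | 2 ; Lima | 100 | 3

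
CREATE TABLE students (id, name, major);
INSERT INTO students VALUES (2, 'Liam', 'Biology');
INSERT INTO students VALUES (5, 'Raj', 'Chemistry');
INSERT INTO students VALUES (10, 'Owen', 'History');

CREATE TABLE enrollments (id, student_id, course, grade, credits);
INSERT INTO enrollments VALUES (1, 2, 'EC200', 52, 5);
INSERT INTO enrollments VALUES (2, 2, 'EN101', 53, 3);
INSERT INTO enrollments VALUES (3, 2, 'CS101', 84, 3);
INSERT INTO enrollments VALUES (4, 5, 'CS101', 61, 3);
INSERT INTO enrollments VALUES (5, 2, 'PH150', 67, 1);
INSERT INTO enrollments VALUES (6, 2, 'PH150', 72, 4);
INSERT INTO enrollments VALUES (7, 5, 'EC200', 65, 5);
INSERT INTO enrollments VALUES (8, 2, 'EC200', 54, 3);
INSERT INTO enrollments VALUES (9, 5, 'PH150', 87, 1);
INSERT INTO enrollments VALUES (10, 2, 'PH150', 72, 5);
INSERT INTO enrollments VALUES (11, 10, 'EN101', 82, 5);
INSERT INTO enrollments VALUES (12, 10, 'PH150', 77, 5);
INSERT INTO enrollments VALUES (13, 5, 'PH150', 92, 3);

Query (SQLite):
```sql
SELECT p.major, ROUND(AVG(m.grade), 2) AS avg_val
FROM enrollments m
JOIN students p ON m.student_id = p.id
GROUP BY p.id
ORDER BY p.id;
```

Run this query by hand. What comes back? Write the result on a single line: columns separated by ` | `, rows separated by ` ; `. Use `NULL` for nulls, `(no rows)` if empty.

Join each enrollments row to its students via student_id.
Group joined rows by students.id; compute ROUND(AVG(m.grade), 2) per group.
  2: ids {1, 2, 3, 5, 6, 8, 10} → ROUND(AVG(m.grade), 2)=64.86
  5: ids {4, 7, 9, 13} → ROUND(AVG(m.grade), 2)=76.25
  10: ids {11, 12} → ROUND(AVG(m.grade), 2)=79.5

Biology | 64.86 ; Chemistry | 76.25 ; History | 79.5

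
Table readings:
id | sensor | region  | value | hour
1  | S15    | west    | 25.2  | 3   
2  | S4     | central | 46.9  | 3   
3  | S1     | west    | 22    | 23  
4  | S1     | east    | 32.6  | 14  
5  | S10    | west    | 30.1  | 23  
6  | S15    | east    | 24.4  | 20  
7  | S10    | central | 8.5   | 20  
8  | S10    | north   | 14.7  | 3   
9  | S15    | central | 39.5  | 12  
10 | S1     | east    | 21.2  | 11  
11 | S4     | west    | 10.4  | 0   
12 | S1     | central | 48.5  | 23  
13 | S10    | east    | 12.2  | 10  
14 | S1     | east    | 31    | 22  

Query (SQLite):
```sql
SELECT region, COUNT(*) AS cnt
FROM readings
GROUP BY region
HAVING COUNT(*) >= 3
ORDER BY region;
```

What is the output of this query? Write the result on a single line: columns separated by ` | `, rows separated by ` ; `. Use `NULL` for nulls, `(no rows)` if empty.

central | 4 ; east | 5 ; west | 4

Partition readings by region; compute COUNT(*) within each group.
HAVING: keep groups with count ≥ 3.
  central: ids {2, 7, 9, 12} → COUNT(*)=4
  east: ids {4, 6, 10, 13, 14} → COUNT(*)=5
  north: ids {8} → COUNT(*)=1
  west: ids {1, 3, 5, 11} → COUNT(*)=4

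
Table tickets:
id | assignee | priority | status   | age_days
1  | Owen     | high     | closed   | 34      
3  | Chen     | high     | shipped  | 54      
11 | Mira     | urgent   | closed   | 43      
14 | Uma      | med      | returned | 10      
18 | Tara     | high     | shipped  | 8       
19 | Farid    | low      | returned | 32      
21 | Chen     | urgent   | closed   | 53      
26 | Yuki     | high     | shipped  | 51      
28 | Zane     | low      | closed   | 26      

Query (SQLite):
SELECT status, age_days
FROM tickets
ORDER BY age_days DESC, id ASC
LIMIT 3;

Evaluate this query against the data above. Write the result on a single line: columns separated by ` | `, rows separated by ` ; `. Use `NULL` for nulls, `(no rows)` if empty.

shipped | 54 ; closed | 53 ; shipped | 51

Sort by age_days desc, tiebreak id asc: (54, id=3), (53, id=21), (51, id=26), (43, id=11), (34, id=1), (32, id=19) …. Take first 3.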